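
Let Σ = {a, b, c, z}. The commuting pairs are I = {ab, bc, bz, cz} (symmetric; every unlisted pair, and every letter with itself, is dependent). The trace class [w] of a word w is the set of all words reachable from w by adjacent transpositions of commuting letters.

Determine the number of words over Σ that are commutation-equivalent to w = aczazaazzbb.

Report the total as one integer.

110

0(a) covers ∅
1(c) covers 0:a
2(z) covers 0:a
3(a) covers 1:c, 2:z
4(z) covers 3:a
5(a) covers 4:z
6(a) covers 5:a
7(z) covers 6:a
8(z) covers 7:z
9(b) covers ∅
10(b) covers 9:b
floor of heap: 0:a, 9:b
completions by unplaced set U, small U first (add the entries for U minus each lowest piece of U):
  |U|=1: {8}:1  {10}:1
  |U|=2: {7,8}:1  {8,10}:2  {9,10}:1
  |U|=3: {6,7,8}:1  {7,8,10}:3  {8,9,10}:3
  |U|=4: {5,6,7,8}:1  {6,7,8,10}:4  {7,8,9,10}:6
  |U|=5: {4,5,6,7,8}:1  {5,6,7,8,10}:5  {6,7,8,9,10}:10
  |U|=6: {3,4,5,6,7,8}:1  {4,5,6,7,8,10}:6  {5,6,7,8,9,10}:15
  |U|=7: {1,3,4,5,6,7,8}:1  {2,3,4,5,6,7,8}:1  {3,4,5,6,7,8,10}:7  {4,5,6,7,8,9,10}:21
  |U|=8: {1,2,3,4,5,6,7,8}:2  {1,3,4,5,6,7,8,10}:8  {2,3,4,5,6,7,8,10}:8  {3,4,5,6,7,8,9,10}:28
  |U|=9: {0,1,2,3,4,5,6,7,8}:2  {1,2,3,4,5,6,7,8,10}:18  {1,3,4,5,6,7,8,9,10}:36  {2,3,4,5,6,7,8,9,10}:36
  start at 0(a): 90
  start at 9(b): 20
sum over floor = 110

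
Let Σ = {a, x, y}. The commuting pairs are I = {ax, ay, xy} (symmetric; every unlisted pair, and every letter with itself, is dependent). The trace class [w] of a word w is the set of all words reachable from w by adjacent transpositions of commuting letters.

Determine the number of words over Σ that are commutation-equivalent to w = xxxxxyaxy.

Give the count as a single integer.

#0=x has no predecessor
#1=x depends on [0:x]
#2=x depends on [1:x]
#3=x depends on [2:x]
#4=x depends on [3:x]
#5=y has no predecessor
#6=a has no predecessor
#7=x depends on [4:x]
#8=y depends on [5:y]
sources: [0:x, 5:y, 6:a]
N(rest) = Σ N(rest − s) over sources s of rest; N(one piece) = 1:
  size 1 → [6]=1  [7]=1  [8]=1
  size 2 → [4,7]=1  [5,8]=1  [6,7]=2  [6,8]=2  [7,8]=2
  size 3 → [3,4,7]=1  [4,6,7]=3  [4,7,8]=3  [5,6,8]=3  [5,7,8]=3  [6,7,8]=6
  size 4 → [2,3,4,7]=1  [3,4,6,7]=4  [3,4,7,8]=4  [4,5,7,8]=6  [4,6,7,8]=12  [5,6,7,8]=12
  size 5 → [1,2,3,4,7]=1  [2,3,4,6,7]=5  [2,3,4,7,8]=5  [3,4,5,7,8]=10  [3,4,6,7,8]=20  [4,5,6,7,8]=30
  size 6 → [0,1,2,3,4,7]=1  [1,2,3,4,6,7]=6  [1,2,3,4,7,8]=6  [2,3,4,5,7,8]=15  [2,3,4,6,7,8]=30  [3,4,5,6,7,8]=60
  size 7 → [0,1,2,3,4,6,7]=7  [0,1,2,3,4,7,8]=7  [1,2,3,4,5,7,8]=21  [1,2,3,4,6,7,8]=42  [2,3,4,5,6,7,8]=105
  first=0(x) contributes 168
  first=5(y) contributes 56
  first=6(a) contributes 28
|[w]| = 252

252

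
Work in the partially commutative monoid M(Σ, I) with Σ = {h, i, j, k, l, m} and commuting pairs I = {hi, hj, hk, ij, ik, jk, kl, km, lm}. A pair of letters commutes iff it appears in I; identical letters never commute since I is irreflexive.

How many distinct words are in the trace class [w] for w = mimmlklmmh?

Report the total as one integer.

150

drop 0:m onto floor
drop 1:i onto {0:m}
drop 2:m onto {1:i}
drop 3:m onto {2:m}
drop 4:l onto {1:i}
drop 5:k onto floor
drop 6:l onto {4:l}
drop 7:m onto {3:m}
drop 8:m onto {7:m}
drop 9:h onto {6:l, 8:m}
ground layer = {0:m, 5:k}
drop-orders for the pieces not yet dropped (sum over which currently-grounded one goes next):
  1 to go: {5} 1  {9} 1
  2 to go: {5,9} 2  {6,9} 1  {8,9} 1
  3 to go: {4,6,9} 1  {5,6,9} 3  {5,8,9} 3  {6,8,9} 2  {7,8,9} 1
  4 to go: {3,7,8,9} 1  {4,5,6,9} 4  {4,6,8,9} 3  {5,6,8,9} 8  {5,7,8,9} 4  {6,7,8,9} 3
  5 to go: {2,3,7,8,9} 1  {3,5,7,8,9} 5  {3,6,7,8,9} 4  {4,5,6,8,9} 15  {4,6,7,8,9} 6  {5,6,7,8,9} 15
  6 to go: {2,3,5,7,8,9} 6  {2,3,6,7,8,9} 5  {3,4,6,7,8,9} 10  {3,5,6,7,8,9} 24  {4,5,6,7,8,9} 36
  7 to go: {2,3,4,6,7,8,9} 15  {2,3,5,6,7,8,9} 35  {3,4,5,6,7,8,9} 70
  8 to go: {1,2,3,4,6,7,8,9} 15  {2,3,4,5,6,7,8,9} 120
  if 0:m drops first: 135 orders
  if 5:k drops first: 15 orders
heap linearizations: 150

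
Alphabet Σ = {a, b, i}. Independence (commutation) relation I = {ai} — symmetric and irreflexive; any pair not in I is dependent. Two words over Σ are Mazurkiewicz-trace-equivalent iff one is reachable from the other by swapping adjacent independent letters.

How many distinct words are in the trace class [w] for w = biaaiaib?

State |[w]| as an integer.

piece 0:b — minimal
piece 1:i rests on {0:b}
piece 2:a rests on {0:b}
piece 3:a rests on {2:a}
piece 4:i rests on {1:i}
piece 5:a rests on {3:a}
piece 6:i rests on {4:i}
piece 7:b rests on {5:a, 6:i}
minimal pieces: {0:b}
ways to finish when only these pieces remain (= sum over removing one remaining piece with nothing left below it):
  1 left: {7}→1
  2 left: {5,7}→1  {6,7}→1
  3 left: {3,5,7}→1  {4,6,7}→1  {5,6,7}→2
  4 left: {1,4,6,7}→1  {2,3,5,7}→1  {3,5,6,7}→3  {4,5,6,7}→3
  5 left: {1,4,5,6,7}→4  {2,3,5,6,7}→4  {3,4,5,6,7}→6
  6 left: {1,3,4,5,6,7}→10  {2,3,4,5,6,7}→10
  placing 0:b first → 20 extensions

20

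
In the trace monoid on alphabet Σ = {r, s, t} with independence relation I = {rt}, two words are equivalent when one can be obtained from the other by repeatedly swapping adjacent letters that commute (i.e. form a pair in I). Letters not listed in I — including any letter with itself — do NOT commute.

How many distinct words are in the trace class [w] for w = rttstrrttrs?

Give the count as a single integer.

0(r) covers ∅
1(t) covers ∅
2(t) covers 1:t
3(s) covers 0:r, 2:t
4(t) covers 3:s
5(r) covers 3:s
6(r) covers 5:r
7(t) covers 4:t
8(t) covers 7:t
9(r) covers 6:r
10(s) covers 8:t, 9:r
floor of heap: 0:r, 1:t
completions by unplaced set U, small U first (add the entries for U minus each lowest piece of U):
  |U|=1: {10}:1
  |U|=2: {8,10}:1  {9,10}:1
  |U|=3: {6,9,10}:1  {7,8,10}:1  {8,9,10}:2
  |U|=4: {4,7,8,10}:1  {5,6,9,10}:1  {6,8,9,10}:3  {7,8,9,10}:3
  |U|=5: {4,7,8,9,10}:4  {5,6,8,9,10}:4  {6,7,8,9,10}:6
  |U|=6: {4,6,7,8,9,10}:10  {5,6,7,8,9,10}:10
  |U|=7: {4,5,6,7,8,9,10}:20
  |U|=8: {3,4,5,6,7,8,9,10}:20
  |U|=9: {0,3,4,5,6,7,8,9,10}:20  {2,3,4,5,6,7,8,9,10}:20
  start at 0(r): 20
  start at 1(t): 40
sum over floor = 60

60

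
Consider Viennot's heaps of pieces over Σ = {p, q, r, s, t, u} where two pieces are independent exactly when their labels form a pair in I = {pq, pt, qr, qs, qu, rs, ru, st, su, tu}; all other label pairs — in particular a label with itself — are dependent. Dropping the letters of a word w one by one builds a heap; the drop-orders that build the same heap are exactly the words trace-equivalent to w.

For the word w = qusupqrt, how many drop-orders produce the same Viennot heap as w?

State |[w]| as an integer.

drop 0:q onto floor
drop 1:u onto floor
drop 2:s onto floor
drop 3:u onto {1:u}
drop 4:p onto {2:s, 3:u}
drop 5:q onto {0:q}
drop 6:r onto {4:p}
drop 7:t onto {5:q, 6:r}
ground layer = {0:q, 1:u, 2:s}
drop-orders for the pieces not yet dropped (sum over which currently-grounded one goes next):
  1 to go: {7} 1
  2 to go: {5,7} 1  {6,7} 1
  3 to go: {0,5,7} 1  {4,6,7} 1  {5,6,7} 2
  4 to go: {0,5,6,7} 3  {2,4,6,7} 1  {3,4,6,7} 1  {4,5,6,7} 3
  5 to go: {0,4,5,6,7} 6  {1,3,4,6,7} 1  {2,3,4,6,7} 2  {2,4,5,6,7} 4  {3,4,5,6,7} 4
  6 to go: {0,2,4,5,6,7} 10  {0,3,4,5,6,7} 10  {1,2,3,4,6,7} 3  {1,3,4,5,6,7} 5  {2,3,4,5,6,7} 10
  if 0:q drops first: 18 orders
  if 1:u drops first: 30 orders
  if 2:s drops first: 15 orders
heap linearizations: 63

63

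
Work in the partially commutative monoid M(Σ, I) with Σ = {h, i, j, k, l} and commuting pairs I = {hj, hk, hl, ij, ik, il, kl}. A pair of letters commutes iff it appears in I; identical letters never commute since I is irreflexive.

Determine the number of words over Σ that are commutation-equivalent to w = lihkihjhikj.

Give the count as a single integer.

drop 0:l onto floor
drop 1:i onto floor
drop 2:h onto {1:i}
drop 3:k onto floor
drop 4:i onto {2:h}
drop 5:h onto {4:i}
drop 6:j onto {0:l, 3:k}
drop 7:h onto {5:h}
drop 8:i onto {7:h}
drop 9:k onto {6:j}
drop 10:j onto {9:k}
ground layer = {0:l, 1:i, 3:k}
drop-orders for the pieces not yet dropped (sum over which currently-grounded one goes next):
  1 to go: {8} 1  {10} 1
  2 to go: {7,8} 1  {8,10} 2  {9,10} 1
  3 to go: {5,7,8} 1  {6,9,10} 1  {7,8,10} 3  {8,9,10} 3
  4 to go: {0,6,9,10} 1  {3,6,9,10} 1  {4,5,7,8} 1  {5,7,8,10} 4  {6,8,9,10} 4  {7,8,9,10} 6
  5 to go: {0,3,6,9,10} 2  {0,6,8,9,10} 5  {2,4,5,7,8} 1  {3,6,8,9,10} 5  {4,5,7,8,10} 5  {5,7,8,9,10} 10  {6,7,8,9,10} 10
  6 to go: {0,3,6,8,9,10} 12  {0,6,7,8,9,10} 15  {1,2,4,5,7,8} 1  {2,4,5,7,8,10} 6  {3,6,7,8,9,10} 15  {4,5,7,8,9,10} 15  {5,6,7,8,9,10} 20
  7 to go: {0,3,6,7,8,9,10} 42  {0,5,6,7,8,9,10} 35  {1,2,4,5,7,8,10} 7  {2,4,5,7,8,9,10} 21  {3,5,6,7,8,9,10} 35  {4,5,6,7,8,9,10} 35
  8 to go: {0,3,5,6,7,8,9,10} 112  {0,4,5,6,7,8,9,10} 70  {1,2,4,5,7,8,9,10} 28  {2,4,5,6,7,8,9,10} 56  {3,4,5,6,7,8,9,10} 70
  9 to go: {0,2,4,5,6,7,8,9,10} 126  {0,3,4,5,6,7,8,9,10} 252  {1,2,4,5,6,7,8,9,10} 84  {2,3,4,5,6,7,8,9,10} 126
  if 0:l drops first: 210 orders
  if 1:i drops first: 504 orders
  if 3:k drops first: 210 orders
heap linearizations: 924

924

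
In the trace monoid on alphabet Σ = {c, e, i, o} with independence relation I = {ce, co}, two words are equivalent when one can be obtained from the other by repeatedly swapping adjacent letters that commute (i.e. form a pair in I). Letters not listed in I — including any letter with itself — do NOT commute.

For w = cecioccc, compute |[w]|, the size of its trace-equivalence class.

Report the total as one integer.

12

#0=c has no predecessor
#1=e has no predecessor
#2=c depends on [0:c]
#3=i depends on [1:e, 2:c]
#4=o depends on [3:i]
#5=c depends on [3:i]
#6=c depends on [5:c]
#7=c depends on [6:c]
sources: [0:c, 1:e]
N(rest) = Σ N(rest − s) over sources s of rest; N(one piece) = 1:
  size 1 → [4]=1  [7]=1
  size 2 → [4,7]=2  [6,7]=1
  size 3 → [4,6,7]=3  [5,6,7]=1
  size 4 → [4,5,6,7]=4
  size 5 → [3,4,5,6,7]=4
  size 6 → [1,3,4,5,6,7]=4  [2,3,4,5,6,7]=4
  first=0(c) contributes 8
  first=1(e) contributes 4
|[w]| = 12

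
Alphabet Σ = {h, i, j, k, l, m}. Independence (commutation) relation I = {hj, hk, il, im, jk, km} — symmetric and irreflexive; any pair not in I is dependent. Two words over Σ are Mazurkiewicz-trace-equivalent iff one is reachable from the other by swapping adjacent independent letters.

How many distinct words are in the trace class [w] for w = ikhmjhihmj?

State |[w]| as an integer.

0(i) covers ∅
1(k) covers 0:i
2(h) covers 0:i
3(m) covers 2:h
4(j) covers 3:m
5(h) covers 3:m
6(i) covers 1:k, 4:j, 5:h
7(h) covers 6:i
8(m) covers 7:h
9(j) covers 8:m
floor of heap: 0:i
completions by unplaced set U, small U first (add the entries for U minus each lowest piece of U):
  |U|=1: {9}:1
  |U|=2: {8,9}:1
  |U|=3: {7,8,9}:1
  |U|=4: {6,7,8,9}:1
  |U|=5: {1,6,7,8,9}:1  {4,6,7,8,9}:1  {5,6,7,8,9}:1
  |U|=6: {1,4,6,7,8,9}:2  {1,5,6,7,8,9}:2  {4,5,6,7,8,9}:2
  |U|=7: {1,4,5,6,7,8,9}:6  {3,4,5,6,7,8,9}:2
  |U|=8: {1,3,4,5,6,7,8,9}:8  {2,3,4,5,6,7,8,9}:2
  start at 0(i): 10

10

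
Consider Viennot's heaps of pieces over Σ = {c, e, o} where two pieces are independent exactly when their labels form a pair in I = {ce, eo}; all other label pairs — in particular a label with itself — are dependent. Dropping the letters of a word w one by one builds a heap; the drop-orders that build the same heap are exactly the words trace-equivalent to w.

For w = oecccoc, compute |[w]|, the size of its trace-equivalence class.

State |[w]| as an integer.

7

piece 0:o — minimal
piece 1:e — minimal
piece 2:c rests on {0:o}
piece 3:c rests on {2:c}
piece 4:c rests on {3:c}
piece 5:o rests on {4:c}
piece 6:c rests on {5:o}
minimal pieces: {0:o, 1:e}
ways to finish when only these pieces remain (= sum over removing one remaining piece with nothing left below it):
  1 left: {1}→1  {6}→1
  2 left: {1,6}→2  {5,6}→1
  3 left: {1,5,6}→3  {4,5,6}→1
  4 left: {1,4,5,6}→4  {3,4,5,6}→1
  5 left: {1,3,4,5,6}→5  {2,3,4,5,6}→1
  placing 0:o first → 6 extensions
  placing 1:e first → 1 extensions
total linear extensions = 7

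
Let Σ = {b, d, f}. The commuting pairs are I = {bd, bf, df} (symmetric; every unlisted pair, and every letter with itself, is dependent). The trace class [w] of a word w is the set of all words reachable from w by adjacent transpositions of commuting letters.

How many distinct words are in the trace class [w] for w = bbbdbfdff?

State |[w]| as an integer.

1260

0(b) covers ∅
1(b) covers 0:b
2(b) covers 1:b
3(d) covers ∅
4(b) covers 2:b
5(f) covers ∅
6(d) covers 3:d
7(f) covers 5:f
8(f) covers 7:f
floor of heap: 0:b, 3:d, 5:f
completions by unplaced set U, small U first (add the entries for U minus each lowest piece of U):
  |U|=1: {4}:1  {6}:1  {8}:1
  |U|=2: {2,4}:1  {3,6}:1  {4,6}:2  {4,8}:2  {6,8}:2  {7,8}:1
  |U|=3: {1,2,4}:1  {2,4,6}:3  {2,4,8}:3  {3,4,6}:3  {3,6,8}:3  {4,6,8}:6  {4,7,8}:3  {5,7,8}:1  {6,7,8}:3
  |U|=4: {0,1,2,4}:1  {1,2,4,6}:4  {1,2,4,8}:4  {2,3,4,6}:6  {2,4,6,8}:12  {2,4,7,8}:6  {3,4,6,8}:12  {3,6,7,8}:6  {4,5,7,8}:4  {4,6,7,8}:12  {5,6,7,8}:4
  |U|=5: {0,1,2,4,6}:5  {0,1,2,4,8}:5  {1,2,3,4,6}:10  {1,2,4,6,8}:20  {1,2,4,7,8}:10  {2,3,4,6,8}:30  {2,4,5,7,8}:10  {2,4,6,7,8}:30  {3,4,6,7,8}:30  {3,5,6,7,8}:10  {4,5,6,7,8}:20
  |U|=6: {0,1,2,3,4,6}:15  {0,1,2,4,6,8}:30  {0,1,2,4,7,8}:15  {1,2,3,4,6,8}:60  {1,2,4,5,7,8}:20  {1,2,4,6,7,8}:60  {2,3,4,6,7,8}:90  {2,4,5,6,7,8}:60  {3,4,5,6,7,8}:60
  |U|=7: {0,1,2,3,4,6,8}:105  {0,1,2,4,5,7,8}:35  {0,1,2,4,6,7,8}:105  {1,2,3,4,6,7,8}:210  {1,2,4,5,6,7,8}:140  {2,3,4,5,6,7,8}:210
  start at 0(b): 560
  start at 3(d): 280
  start at 5(f): 420
sum over floor = 1260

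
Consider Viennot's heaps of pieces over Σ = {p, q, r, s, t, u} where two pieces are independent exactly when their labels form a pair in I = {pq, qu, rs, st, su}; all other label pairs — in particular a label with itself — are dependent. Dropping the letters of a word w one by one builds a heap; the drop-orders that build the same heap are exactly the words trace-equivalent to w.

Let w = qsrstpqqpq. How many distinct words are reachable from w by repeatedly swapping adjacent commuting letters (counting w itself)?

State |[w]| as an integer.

0(q) covers ∅
1(s) covers 0:q
2(r) covers 0:q
3(s) covers 1:s
4(t) covers 2:r
5(p) covers 3:s, 4:t
6(q) covers 3:s, 4:t
7(q) covers 6:q
8(p) covers 5:p
9(q) covers 7:q
floor of heap: 0:q
completions by unplaced set U, small U first (add the entries for U minus each lowest piece of U):
  |U|=1: {8}:1  {9}:1
  |U|=2: {5,8}:1  {7,9}:1  {8,9}:2
  |U|=3: {5,8,9}:3  {6,7,9}:1  {7,8,9}:3
  |U|=4: {5,7,8,9}:6  {6,7,8,9}:4
  |U|=5: {5,6,7,8,9}:10
  |U|=6: {3,5,6,7,8,9}:10  {4,5,6,7,8,9}:10
  |U|=7: {1,3,5,6,7,8,9}:10  {2,4,5,6,7,8,9}:10  {3,4,5,6,7,8,9}:20
  |U|=8: {1,3,4,5,6,7,8,9}:30  {2,3,4,5,6,7,8,9}:30
  start at 0(q): 60

60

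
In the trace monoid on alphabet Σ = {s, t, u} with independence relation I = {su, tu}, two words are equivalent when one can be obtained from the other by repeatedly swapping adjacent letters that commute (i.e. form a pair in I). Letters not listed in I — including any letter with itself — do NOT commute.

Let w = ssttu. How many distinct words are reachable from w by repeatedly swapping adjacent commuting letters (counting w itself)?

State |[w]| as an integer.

drop 0:s onto floor
drop 1:s onto {0:s}
drop 2:t onto {1:s}
drop 3:t onto {2:t}
drop 4:u onto floor
ground layer = {0:s, 4:u}
drop-orders for the pieces not yet dropped (sum over which currently-grounded one goes next):
  1 to go: {3} 1  {4} 1
  2 to go: {2,3} 1  {3,4} 2
  3 to go: {1,2,3} 1  {2,3,4} 3
  if 0:s drops first: 4 orders
  if 4:u drops first: 1 orders
heap linearizations: 5

5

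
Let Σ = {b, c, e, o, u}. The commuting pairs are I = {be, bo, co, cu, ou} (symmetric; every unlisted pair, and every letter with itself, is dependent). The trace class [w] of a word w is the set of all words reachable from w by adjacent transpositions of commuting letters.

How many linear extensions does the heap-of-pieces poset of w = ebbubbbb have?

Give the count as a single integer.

3

0(e) covers ∅
1(b) covers ∅
2(b) covers 1:b
3(u) covers 0:e, 2:b
4(b) covers 3:u
5(b) covers 4:b
6(b) covers 5:b
7(b) covers 6:b
floor of heap: 0:e, 1:b
completions by unplaced set U, small U first (add the entries for U minus each lowest piece of U):
  |U|=1: {7}:1
  |U|=2: {6,7}:1
  |U|=3: {5,6,7}:1
  |U|=4: {4,5,6,7}:1
  |U|=5: {3,4,5,6,7}:1
  |U|=6: {0,3,4,5,6,7}:1  {2,3,4,5,6,7}:1
  start at 0(e): 1
  start at 1(b): 2
sum over floor = 3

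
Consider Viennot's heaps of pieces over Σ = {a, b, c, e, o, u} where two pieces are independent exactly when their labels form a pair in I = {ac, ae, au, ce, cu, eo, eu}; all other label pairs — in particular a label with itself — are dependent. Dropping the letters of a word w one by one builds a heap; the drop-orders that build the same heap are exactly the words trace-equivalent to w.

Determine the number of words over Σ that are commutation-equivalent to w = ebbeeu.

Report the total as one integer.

drop 0:e onto floor
drop 1:b onto {0:e}
drop 2:b onto {1:b}
drop 3:e onto {2:b}
drop 4:e onto {3:e}
drop 5:u onto {2:b}
ground layer = {0:e}
drop-orders for the pieces not yet dropped (sum over which currently-grounded one goes next):
  1 to go: {4} 1  {5} 1
  2 to go: {3,4} 1  {4,5} 2
  3 to go: {3,4,5} 3
  4 to go: {2,3,4,5} 3
  if 0:e drops first: 3 orders

3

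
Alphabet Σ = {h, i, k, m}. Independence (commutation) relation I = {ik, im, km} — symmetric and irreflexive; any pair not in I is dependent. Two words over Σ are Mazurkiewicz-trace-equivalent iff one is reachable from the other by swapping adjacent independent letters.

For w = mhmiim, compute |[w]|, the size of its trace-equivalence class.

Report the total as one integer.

6

drop 0:m onto floor
drop 1:h onto {0:m}
drop 2:m onto {1:h}
drop 3:i onto {1:h}
drop 4:i onto {3:i}
drop 5:m onto {2:m}
ground layer = {0:m}
drop-orders for the pieces not yet dropped (sum over which currently-grounded one goes next):
  1 to go: {4} 1  {5} 1
  2 to go: {2,5} 1  {3,4} 1  {4,5} 2
  3 to go: {2,4,5} 3  {3,4,5} 3
  4 to go: {2,3,4,5} 6
  if 0:m drops first: 6 orders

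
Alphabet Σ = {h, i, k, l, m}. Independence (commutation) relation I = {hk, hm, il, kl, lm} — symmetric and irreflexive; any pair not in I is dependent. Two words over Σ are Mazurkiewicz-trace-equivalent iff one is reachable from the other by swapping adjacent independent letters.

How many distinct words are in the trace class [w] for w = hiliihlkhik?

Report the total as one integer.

#0=h has no predecessor
#1=i depends on [0:h]
#2=l depends on [0:h]
#3=i depends on [1:i]
#4=i depends on [3:i]
#5=h depends on [2:l, 4:i]
#6=l depends on [5:h]
#7=k depends on [4:i]
#8=h depends on [6:l]
#9=i depends on [7:k, 8:h]
#10=k depends on [9:i]
sources: [0:h]
N(rest) = Σ N(rest − s) over sources s of rest; N(one piece) = 1:
  size 1 → [10]=1
  size 2 → [9,10]=1
  size 3 → [7,9,10]=1  [8,9,10]=1
  size 4 → [6,8,9,10]=1  [7,8,9,10]=2
  size 5 → [5,6,8,9,10]=1  [6,7,8,9,10]=3
  size 6 → [2,5,6,8,9,10]=1  [5,6,7,8,9,10]=4
  size 7 → [2,5,6,7,8,9,10]=5  [4,5,6,7,8,9,10]=4
  size 8 → [2,4,5,6,7,8,9,10]=9  [3,4,5,6,7,8,9,10]=4
  size 9 → [1,3,4,5,6,7,8,9,10]=4  [2,3,4,5,6,7,8,9,10]=13
  first=0(h) contributes 17

17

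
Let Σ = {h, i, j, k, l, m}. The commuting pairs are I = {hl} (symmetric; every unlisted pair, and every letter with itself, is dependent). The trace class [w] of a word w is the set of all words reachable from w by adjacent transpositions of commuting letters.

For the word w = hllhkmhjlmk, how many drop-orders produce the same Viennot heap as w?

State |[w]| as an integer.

#0=h has no predecessor
#1=l has no predecessor
#2=l depends on [1:l]
#3=h depends on [0:h]
#4=k depends on [2:l, 3:h]
#5=m depends on [4:k]
#6=h depends on [5:m]
#7=j depends on [6:h]
#8=l depends on [7:j]
#9=m depends on [8:l]
#10=k depends on [9:m]
sources: [0:h, 1:l]
N(rest) = Σ N(rest − s) over sources s of rest; N(one piece) = 1:
  size 1 → [10]=1
  size 2 → [9,10]=1
  size 3 → [8,9,10]=1
  size 4 → [7,8,9,10]=1
  size 5 → [6,7,8,9,10]=1
  size 6 → [5,6,7,8,9,10]=1
  size 7 → [4,5,6,7,8,9,10]=1
  size 8 → [2,4,5,6,7,8,9,10]=1  [3,4,5,6,7,8,9,10]=1
  size 9 → [0,3,4,5,6,7,8,9,10]=1  [1,2,4,5,6,7,8,9,10]=1  [2,3,4,5,6,7,8,9,10]=2
  first=0(h) contributes 3
  first=1(l) contributes 3
|[w]| = 6

6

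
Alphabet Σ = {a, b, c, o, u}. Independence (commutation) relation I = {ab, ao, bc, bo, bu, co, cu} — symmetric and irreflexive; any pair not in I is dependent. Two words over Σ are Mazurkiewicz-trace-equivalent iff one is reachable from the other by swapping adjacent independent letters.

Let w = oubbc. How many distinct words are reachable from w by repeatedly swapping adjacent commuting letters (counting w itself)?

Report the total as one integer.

30

#0=o has no predecessor
#1=u depends on [0:o]
#2=b has no predecessor
#3=b depends on [2:b]
#4=c has no predecessor
sources: [0:o, 2:b, 4:c]
N(rest) = Σ N(rest − s) over sources s of rest; N(one piece) = 1:
  size 1 → [1]=1  [3]=1  [4]=1
  size 2 → [0,1]=1  [1,3]=2  [1,4]=2  [2,3]=1  [3,4]=2
  size 3 → [0,1,3]=3  [0,1,4]=3  [1,2,3]=3  [1,3,4]=6  [2,3,4]=3
  first=0(o) contributes 12
  first=2(b) contributes 12
  first=4(c) contributes 6
|[w]| = 30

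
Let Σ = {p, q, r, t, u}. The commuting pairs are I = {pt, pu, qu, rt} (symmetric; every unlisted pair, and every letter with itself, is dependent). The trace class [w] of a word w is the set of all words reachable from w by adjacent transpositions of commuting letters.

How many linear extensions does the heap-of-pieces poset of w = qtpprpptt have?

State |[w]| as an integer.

drop 0:q onto floor
drop 1:t onto {0:q}
drop 2:p onto {0:q}
drop 3:p onto {2:p}
drop 4:r onto {3:p}
drop 5:p onto {4:r}
drop 6:p onto {5:p}
drop 7:t onto {1:t}
drop 8:t onto {7:t}
ground layer = {0:q}
drop-orders for the pieces not yet dropped (sum over which currently-grounded one goes next):
  1 to go: {6} 1  {8} 1
  2 to go: {5,6} 1  {6,8} 2  {7,8} 1
  3 to go: {1,7,8} 1  {4,5,6} 1  {5,6,8} 3  {6,7,8} 3
  4 to go: {1,6,7,8} 4  {3,4,5,6} 1  {4,5,6,8} 4  {5,6,7,8} 6
  5 to go: {1,5,6,7,8} 10  {2,3,4,5,6} 1  {3,4,5,6,8} 5  {4,5,6,7,8} 10
  6 to go: {1,4,5,6,7,8} 20  {2,3,4,5,6,8} 6  {3,4,5,6,7,8} 15
  7 to go: {1,3,4,5,6,7,8} 35  {2,3,4,5,6,7,8} 21
  if 0:q drops first: 56 orders

56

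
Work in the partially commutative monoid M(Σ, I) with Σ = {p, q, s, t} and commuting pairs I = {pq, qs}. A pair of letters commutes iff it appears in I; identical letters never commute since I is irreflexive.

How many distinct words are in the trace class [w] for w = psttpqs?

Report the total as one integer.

3

#0=p has no predecessor
#1=s depends on [0:p]
#2=t depends on [1:s]
#3=t depends on [2:t]
#4=p depends on [3:t]
#5=q depends on [3:t]
#6=s depends on [4:p]
sources: [0:p]
N(rest) = Σ N(rest − s) over sources s of rest; N(one piece) = 1:
  size 1 → [5]=1  [6]=1
  size 2 → [4,6]=1  [5,6]=2
  size 3 → [4,5,6]=3
  size 4 → [3,4,5,6]=3
  size 5 → [2,3,4,5,6]=3
  first=0(p) contributes 3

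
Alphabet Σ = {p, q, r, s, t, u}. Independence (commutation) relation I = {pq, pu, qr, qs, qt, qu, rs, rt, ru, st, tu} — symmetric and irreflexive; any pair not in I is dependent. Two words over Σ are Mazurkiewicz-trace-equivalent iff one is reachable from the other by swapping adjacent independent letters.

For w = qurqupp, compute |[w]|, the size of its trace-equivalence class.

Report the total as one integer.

210

0(q) covers ∅
1(u) covers ∅
2(r) covers ∅
3(q) covers 0:q
4(u) covers 1:u
5(p) covers 2:r
6(p) covers 5:p
floor of heap: 0:q, 1:u, 2:r
completions by unplaced set U, small U first (add the entries for U minus each lowest piece of U):
  |U|=1: {3}:1  {4}:1  {6}:1
  |U|=2: {0,3}:1  {1,4}:1  {3,4}:2  {3,6}:2  {4,6}:2  {5,6}:1
  |U|=3: {0,3,4}:3  {0,3,6}:3  {1,3,4}:3  {1,4,6}:3  {2,5,6}:1  {3,4,6}:6  {3,5,6}:3  {4,5,6}:3
  |U|=4: {0,1,3,4}:6  {0,3,4,6}:12  {0,3,5,6}:6  {1,3,4,6}:12  {1,4,5,6}:6  {2,3,5,6}:4  {2,4,5,6}:4  {3,4,5,6}:12
  |U|=5: {0,1,3,4,6}:30  {0,2,3,5,6}:10  {0,3,4,5,6}:30  {1,2,4,5,6}:10  {1,3,4,5,6}:30  {2,3,4,5,6}:20
  start at 0(q): 60
  start at 1(u): 60
  start at 2(r): 90
sum over floor = 210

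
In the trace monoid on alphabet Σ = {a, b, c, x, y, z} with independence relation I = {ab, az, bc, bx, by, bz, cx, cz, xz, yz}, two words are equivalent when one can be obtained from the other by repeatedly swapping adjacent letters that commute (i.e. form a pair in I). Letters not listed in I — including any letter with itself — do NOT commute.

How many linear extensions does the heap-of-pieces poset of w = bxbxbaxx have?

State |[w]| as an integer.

56

#0=b has no predecessor
#1=x has no predecessor
#2=b depends on [0:b]
#3=x depends on [1:x]
#4=b depends on [2:b]
#5=a depends on [3:x]
#6=x depends on [5:a]
#7=x depends on [6:x]
sources: [0:b, 1:x]
N(rest) = Σ N(rest − s) over sources s of rest; N(one piece) = 1:
  size 1 → [4]=1  [7]=1
  size 2 → [2,4]=1  [4,7]=2  [6,7]=1
  size 3 → [0,2,4]=1  [2,4,7]=3  [4,6,7]=3  [5,6,7]=1
  size 4 → [0,2,4,7]=4  [2,4,6,7]=6  [3,5,6,7]=1  [4,5,6,7]=4
  size 5 → [0,2,4,6,7]=10  [1,3,5,6,7]=1  [2,4,5,6,7]=10  [3,4,5,6,7]=5
  size 6 → [0,2,4,5,6,7]=20  [1,3,4,5,6,7]=6  [2,3,4,5,6,7]=15
  first=0(b) contributes 21
  first=1(x) contributes 35
|[w]| = 56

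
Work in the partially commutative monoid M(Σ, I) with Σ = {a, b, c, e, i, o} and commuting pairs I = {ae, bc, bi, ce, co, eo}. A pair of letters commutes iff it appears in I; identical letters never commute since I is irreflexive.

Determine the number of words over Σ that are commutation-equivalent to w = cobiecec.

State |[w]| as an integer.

38

drop 0:c onto floor
drop 1:o onto floor
drop 2:b onto {1:o}
drop 3:i onto {0:c, 1:o}
drop 4:e onto {2:b, 3:i}
drop 5:c onto {3:i}
drop 6:e onto {4:e}
drop 7:c onto {5:c}
ground layer = {0:c, 1:o}
drop-orders for the pieces not yet dropped (sum over which currently-grounded one goes next):
  1 to go: {6} 1  {7} 1
  2 to go: {4,6} 1  {5,7} 1  {6,7} 2
  3 to go: {2,4,6} 1  {4,6,7} 3  {5,6,7} 3
  4 to go: {2,4,6,7} 4  {4,5,6,7} 6
  5 to go: {2,4,5,6,7} 10  {3,4,5,6,7} 6
  6 to go: {0,3,4,5,6,7} 6  {2,3,4,5,6,7} 16
  if 0:c drops first: 16 orders
  if 1:o drops first: 22 orders
heap linearizations: 38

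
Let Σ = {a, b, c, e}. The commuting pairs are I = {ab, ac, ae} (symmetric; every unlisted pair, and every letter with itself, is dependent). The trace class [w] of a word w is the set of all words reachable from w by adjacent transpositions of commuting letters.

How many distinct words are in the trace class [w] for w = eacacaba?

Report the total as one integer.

piece 0:e — minimal
piece 1:a — minimal
piece 2:c rests on {0:e}
piece 3:a rests on {1:a}
piece 4:c rests on {2:c}
piece 5:a rests on {3:a}
piece 6:b rests on {4:c}
piece 7:a rests on {5:a}
minimal pieces: {0:e, 1:a}
ways to finish when only these pieces remain (= sum over removing one remaining piece with nothing left below it):
  1 left: {6}→1  {7}→1
  2 left: {4,6}→1  {5,7}→1  {6,7}→2
  3 left: {2,4,6}→1  {3,5,7}→1  {4,6,7}→3  {5,6,7}→3
  4 left: {0,2,4,6}→1  {1,3,5,7}→1  {2,4,6,7}→4  {3,5,6,7}→4  {4,5,6,7}→6
  5 left: {0,2,4,6,7}→5  {1,3,5,6,7}→5  {2,4,5,6,7}→10  {3,4,5,6,7}→10
  6 left: {0,2,4,5,6,7}→15  {1,3,4,5,6,7}→15  {2,3,4,5,6,7}→20
  placing 0:e first → 35 extensions
  placing 1:a first → 35 extensions
total linear extensions = 70

70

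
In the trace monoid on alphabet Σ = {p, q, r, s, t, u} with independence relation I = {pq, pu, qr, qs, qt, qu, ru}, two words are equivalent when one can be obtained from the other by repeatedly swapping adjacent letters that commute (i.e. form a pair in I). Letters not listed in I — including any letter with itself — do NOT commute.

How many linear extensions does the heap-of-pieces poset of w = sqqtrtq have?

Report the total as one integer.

#0=s has no predecessor
#1=q has no predecessor
#2=q depends on [1:q]
#3=t depends on [0:s]
#4=r depends on [3:t]
#5=t depends on [4:r]
#6=q depends on [2:q]
sources: [0:s, 1:q]
N(rest) = Σ N(rest − s) over sources s of rest; N(one piece) = 1:
  size 1 → [5]=1  [6]=1
  size 2 → [2,6]=1  [4,5]=1  [5,6]=2
  size 3 → [1,2,6]=1  [2,5,6]=3  [3,4,5]=1  [4,5,6]=3
  size 4 → [0,3,4,5]=1  [1,2,5,6]=4  [2,4,5,6]=6  [3,4,5,6]=4
  size 5 → [0,3,4,5,6]=5  [1,2,4,5,6]=10  [2,3,4,5,6]=10
  first=0(s) contributes 20
  first=1(q) contributes 15
|[w]| = 35

35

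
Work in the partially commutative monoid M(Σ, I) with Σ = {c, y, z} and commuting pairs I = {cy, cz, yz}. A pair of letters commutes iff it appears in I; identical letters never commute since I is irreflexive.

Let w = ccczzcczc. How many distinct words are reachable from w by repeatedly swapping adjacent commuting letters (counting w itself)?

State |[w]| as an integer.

0(c) covers ∅
1(c) covers 0:c
2(c) covers 1:c
3(z) covers ∅
4(z) covers 3:z
5(c) covers 2:c
6(c) covers 5:c
7(z) covers 4:z
8(c) covers 6:c
floor of heap: 0:c, 3:z
completions by unplaced set U, small U first (add the entries for U minus each lowest piece of U):
  |U|=1: {7}:1  {8}:1
  |U|=2: {4,7}:1  {6,8}:1  {7,8}:2
  |U|=3: {3,4,7}:1  {4,7,8}:3  {5,6,8}:1  {6,7,8}:3
  |U|=4: {2,5,6,8}:1  {3,4,7,8}:4  {4,6,7,8}:6  {5,6,7,8}:4
  |U|=5: {1,2,5,6,8}:1  {2,5,6,7,8}:5  {3,4,6,7,8}:10  {4,5,6,7,8}:10
  |U|=6: {0,1,2,5,6,8}:1  {1,2,5,6,7,8}:6  {2,4,5,6,7,8}:15  {3,4,5,6,7,8}:20
  |U|=7: {0,1,2,5,6,7,8}:7  {1,2,4,5,6,7,8}:21  {2,3,4,5,6,7,8}:35
  start at 0(c): 56
  start at 3(z): 28
sum over floor = 84

84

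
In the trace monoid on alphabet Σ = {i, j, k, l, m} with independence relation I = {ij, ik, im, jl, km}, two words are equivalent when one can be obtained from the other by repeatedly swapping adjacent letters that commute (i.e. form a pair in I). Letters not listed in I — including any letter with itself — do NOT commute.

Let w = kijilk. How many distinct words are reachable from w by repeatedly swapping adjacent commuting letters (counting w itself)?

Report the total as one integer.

drop 0:k onto floor
drop 1:i onto floor
drop 2:j onto {0:k}
drop 3:i onto {1:i}
drop 4:l onto {0:k, 3:i}
drop 5:k onto {2:j, 4:l}
ground layer = {0:k, 1:i}
drop-orders for the pieces not yet dropped (sum over which currently-grounded one goes next):
  1 to go: {5} 1
  2 to go: {2,5} 1  {4,5} 1
  3 to go: {2,4,5} 2  {3,4,5} 1
  4 to go: {0,2,4,5} 2  {1,3,4,5} 1  {2,3,4,5} 3
  if 0:k drops first: 4 orders
  if 1:i drops first: 5 orders
heap linearizations: 9

9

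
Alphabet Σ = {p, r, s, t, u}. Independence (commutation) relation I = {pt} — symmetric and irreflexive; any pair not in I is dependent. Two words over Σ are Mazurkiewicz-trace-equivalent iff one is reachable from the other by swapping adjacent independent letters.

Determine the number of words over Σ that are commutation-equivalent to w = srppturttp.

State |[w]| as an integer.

drop 0:s onto floor
drop 1:r onto {0:s}
drop 2:p onto {1:r}
drop 3:p onto {2:p}
drop 4:t onto {1:r}
drop 5:u onto {3:p, 4:t}
drop 6:r onto {5:u}
drop 7:t onto {6:r}
drop 8:t onto {7:t}
drop 9:p onto {6:r}
ground layer = {0:s}
drop-orders for the pieces not yet dropped (sum over which currently-grounded one goes next):
  1 to go: {8} 1  {9} 1
  2 to go: {7,8} 1  {8,9} 2
  3 to go: {7,8,9} 3
  4 to go: {6,7,8,9} 3
  5 to go: {5,6,7,8,9} 3
  6 to go: {3,5,6,7,8,9} 3  {4,5,6,7,8,9} 3
  7 to go: {2,3,5,6,7,8,9} 3  {3,4,5,6,7,8,9} 6
  8 to go: {2,3,4,5,6,7,8,9} 9
  if 0:s drops first: 9 orders

9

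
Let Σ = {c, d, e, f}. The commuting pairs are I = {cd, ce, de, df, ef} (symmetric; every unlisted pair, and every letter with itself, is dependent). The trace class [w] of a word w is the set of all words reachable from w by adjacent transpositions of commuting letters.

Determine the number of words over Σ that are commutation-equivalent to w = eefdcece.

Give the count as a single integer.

280

drop 0:e onto floor
drop 1:e onto {0:e}
drop 2:f onto floor
drop 3:d onto floor
drop 4:c onto {2:f}
drop 5:e onto {1:e}
drop 6:c onto {4:c}
drop 7:e onto {5:e}
ground layer = {0:e, 2:f, 3:d}
drop-orders for the pieces not yet dropped (sum over which currently-grounded one goes next):
  1 to go: {3} 1  {6} 1  {7} 1
  2 to go: {3,6} 2  {3,7} 2  {4,6} 1  {5,7} 1  {6,7} 2
  3 to go: {1,5,7} 1  {2,4,6} 1  {3,4,6} 3  {3,5,7} 3  {3,6,7} 6  {4,6,7} 3  {5,6,7} 3
  4 to go: {0,1,5,7} 1  {1,3,5,7} 4  {1,5,6,7} 4  {2,3,4,6} 4  {2,4,6,7} 4  {3,4,6,7} 12  {3,5,6,7} 12  {4,5,6,7} 6
  5 to go: {0,1,3,5,7} 5  {0,1,5,6,7} 5  {1,3,5,6,7} 20  {1,4,5,6,7} 10  {2,3,4,6,7} 20  {2,4,5,6,7} 10  {3,4,5,6,7} 30
  6 to go: {0,1,3,5,6,7} 30  {0,1,4,5,6,7} 15  {1,2,4,5,6,7} 20  {1,3,4,5,6,7} 60  {2,3,4,5,6,7} 60
  if 0:e drops first: 140 orders
  if 2:f drops first: 105 orders
  if 3:d drops first: 35 orders
heap linearizations: 280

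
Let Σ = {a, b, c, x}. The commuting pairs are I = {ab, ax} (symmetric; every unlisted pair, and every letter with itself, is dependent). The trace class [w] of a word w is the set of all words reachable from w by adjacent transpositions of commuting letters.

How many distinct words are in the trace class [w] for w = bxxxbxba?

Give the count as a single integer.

8

piece 0:b — minimal
piece 1:x rests on {0:b}
piece 2:x rests on {1:x}
piece 3:x rests on {2:x}
piece 4:b rests on {3:x}
piece 5:x rests on {4:b}
piece 6:b rests on {5:x}
piece 7:a — minimal
minimal pieces: {0:b, 7:a}
ways to finish when only these pieces remain (= sum over removing one remaining piece with nothing left below it):
  1 left: {6}→1  {7}→1
  2 left: {5,6}→1  {6,7}→2
  3 left: {4,5,6}→1  {5,6,7}→3
  4 left: {3,4,5,6}→1  {4,5,6,7}→4
  5 left: {2,3,4,5,6}→1  {3,4,5,6,7}→5
  6 left: {1,2,3,4,5,6}→1  {2,3,4,5,6,7}→6
  placing 0:b first → 7 extensions
  placing 7:a first → 1 extensions
total linear extensions = 8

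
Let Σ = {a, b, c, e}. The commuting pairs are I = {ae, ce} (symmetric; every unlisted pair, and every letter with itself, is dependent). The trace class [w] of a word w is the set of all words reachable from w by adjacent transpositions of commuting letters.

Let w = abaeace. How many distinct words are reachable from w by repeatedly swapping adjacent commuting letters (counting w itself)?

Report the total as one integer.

drop 0:a onto floor
drop 1:b onto {0:a}
drop 2:a onto {1:b}
drop 3:e onto {1:b}
drop 4:a onto {2:a}
drop 5:c onto {4:a}
drop 6:e onto {3:e}
ground layer = {0:a}
drop-orders for the pieces not yet dropped (sum over which currently-grounded one goes next):
  1 to go: {5} 1  {6} 1
  2 to go: {3,6} 1  {4,5} 1  {5,6} 2
  3 to go: {2,4,5} 1  {3,5,6} 3  {4,5,6} 3
  4 to go: {2,4,5,6} 4  {3,4,5,6} 6
  5 to go: {2,3,4,5,6} 10
  if 0:a drops first: 10 orders

10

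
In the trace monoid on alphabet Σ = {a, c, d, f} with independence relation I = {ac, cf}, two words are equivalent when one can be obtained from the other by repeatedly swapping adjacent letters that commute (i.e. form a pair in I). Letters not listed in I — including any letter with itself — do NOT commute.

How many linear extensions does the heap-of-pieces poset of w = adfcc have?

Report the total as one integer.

3

#0=a has no predecessor
#1=d depends on [0:a]
#2=f depends on [1:d]
#3=c depends on [1:d]
#4=c depends on [3:c]
sources: [0:a]
N(rest) = Σ N(rest − s) over sources s of rest; N(one piece) = 1:
  size 1 → [2]=1  [4]=1
  size 2 → [2,4]=2  [3,4]=1
  size 3 → [2,3,4]=3
  first=0(a) contributes 3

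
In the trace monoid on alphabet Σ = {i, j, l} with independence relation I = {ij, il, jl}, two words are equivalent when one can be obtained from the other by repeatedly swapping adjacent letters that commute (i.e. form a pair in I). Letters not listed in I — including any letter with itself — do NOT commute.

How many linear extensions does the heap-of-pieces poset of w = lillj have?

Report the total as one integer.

20

piece 0:l — minimal
piece 1:i — minimal
piece 2:l rests on {0:l}
piece 3:l rests on {2:l}
piece 4:j — minimal
minimal pieces: {0:l, 1:i, 4:j}
ways to finish when only these pieces remain (= sum over removing one remaining piece with nothing left below it):
  1 left: {1}→1  {3}→1  {4}→1
  2 left: {1,3}→2  {1,4}→2  {2,3}→1  {3,4}→2
  3 left: {0,2,3}→1  {1,2,3}→3  {1,3,4}→6  {2,3,4}→3
  placing 0:l first → 12 extensions
  placing 1:i first → 4 extensions
  placing 4:j first → 4 extensions
total linear extensions = 20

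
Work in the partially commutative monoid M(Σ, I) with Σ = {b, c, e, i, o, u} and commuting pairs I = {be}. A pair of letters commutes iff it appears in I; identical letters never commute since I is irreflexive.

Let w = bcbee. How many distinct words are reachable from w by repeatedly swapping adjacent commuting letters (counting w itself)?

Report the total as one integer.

3

#0=b has no predecessor
#1=c depends on [0:b]
#2=b depends on [1:c]
#3=e depends on [1:c]
#4=e depends on [3:e]
sources: [0:b]
N(rest) = Σ N(rest − s) over sources s of rest; N(one piece) = 1:
  size 1 → [2]=1  [4]=1
  size 2 → [2,4]=2  [3,4]=1
  size 3 → [2,3,4]=3
  first=0(b) contributes 3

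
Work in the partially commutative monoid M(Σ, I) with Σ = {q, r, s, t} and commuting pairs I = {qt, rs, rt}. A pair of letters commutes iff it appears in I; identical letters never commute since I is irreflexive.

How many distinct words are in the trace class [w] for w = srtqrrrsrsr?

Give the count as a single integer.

0(s) covers ∅
1(r) covers ∅
2(t) covers 0:s
3(q) covers 0:s, 1:r
4(r) covers 3:q
5(r) covers 4:r
6(r) covers 5:r
7(s) covers 2:t, 3:q
8(r) covers 6:r
9(s) covers 7:s
10(r) covers 8:r
floor of heap: 0:s, 1:r
completions by unplaced set U, small U first (add the entries for U minus each lowest piece of U):
  |U|=1: {9}:1  {10}:1
  |U|=2: {7,9}:1  {8,10}:1  {9,10}:2
  |U|=3: {2,7,9}:1  {6,8,10}:1  {7,9,10}:3  {8,9,10}:3
  |U|=4: {2,7,9,10}:4  {5,6,8,10}:1  {6,8,9,10}:4  {7,8,9,10}:6
  |U|=5: {2,7,8,9,10}:10  {4,5,6,8,10}:1  {5,6,8,9,10}:5  {6,7,8,9,10}:10
  |U|=6: {2,6,7,8,9,10}:20  {4,5,6,8,9,10}:6  {5,6,7,8,9,10}:15
  |U|=7: {2,5,6,7,8,9,10}:35  {4,5,6,7,8,9,10}:21
  |U|=8: {2,4,5,6,7,8,9,10}:56  {3,4,5,6,7,8,9,10}:21
  |U|=9: {1,3,4,5,6,7,8,9,10}:21  {2,3,4,5,6,7,8,9,10}:77
  start at 0(s): 98
  start at 1(r): 77
sum over floor = 175

175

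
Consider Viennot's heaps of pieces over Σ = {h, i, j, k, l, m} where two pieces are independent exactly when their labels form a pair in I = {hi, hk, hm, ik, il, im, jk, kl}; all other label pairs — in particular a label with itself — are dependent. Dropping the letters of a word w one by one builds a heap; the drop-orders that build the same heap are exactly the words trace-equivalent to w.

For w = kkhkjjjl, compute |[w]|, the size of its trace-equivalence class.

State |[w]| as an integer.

piece 0:k — minimal
piece 1:k rests on {0:k}
piece 2:h — minimal
piece 3:k rests on {1:k}
piece 4:j rests on {2:h}
piece 5:j rests on {4:j}
piece 6:j rests on {5:j}
piece 7:l rests on {6:j}
minimal pieces: {0:k, 2:h}
ways to finish when only these pieces remain (= sum over removing one remaining piece with nothing left below it):
  1 left: {3}→1  {7}→1
  2 left: {1,3}→1  {3,7}→2  {6,7}→1
  3 left: {0,1,3}→1  {1,3,7}→3  {3,6,7}→3  {5,6,7}→1
  4 left: {0,1,3,7}→4  {1,3,6,7}→6  {3,5,6,7}→4  {4,5,6,7}→1
  5 left: {0,1,3,6,7}→10  {1,3,5,6,7}→10  {2,4,5,6,7}→1  {3,4,5,6,7}→5
  6 left: {0,1,3,5,6,7}→20  {1,3,4,5,6,7}→15  {2,3,4,5,6,7}→6
  placing 0:k first → 21 extensions
  placing 2:h first → 35 extensions
total linear extensions = 56

56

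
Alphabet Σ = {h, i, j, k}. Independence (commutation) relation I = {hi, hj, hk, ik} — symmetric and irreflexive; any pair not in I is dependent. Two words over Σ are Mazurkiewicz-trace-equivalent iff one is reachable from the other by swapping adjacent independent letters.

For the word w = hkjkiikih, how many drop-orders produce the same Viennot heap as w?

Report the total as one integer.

360

#0=h has no predecessor
#1=k has no predecessor
#2=j depends on [1:k]
#3=k depends on [2:j]
#4=i depends on [2:j]
#5=i depends on [4:i]
#6=k depends on [3:k]
#7=i depends on [5:i]
#8=h depends on [0:h]
sources: [0:h, 1:k]
N(rest) = Σ N(rest − s) over sources s of rest; N(one piece) = 1:
  size 1 → [6]=1  [7]=1  [8]=1
  size 2 → [0,8]=1  [3,6]=1  [5,7]=1  [6,7]=2  [6,8]=2  [7,8]=2
  size 3 → [0,6,8]=3  [0,7,8]=3  [3,6,7]=3  [3,6,8]=3  [4,5,7]=1  [5,6,7]=3  [5,7,8]=3  [6,7,8]=6
  size 4 → [0,3,6,8]=6  [0,5,7,8]=6  [0,6,7,8]=12  [3,5,6,7]=6  [3,6,7,8]=12  [4,5,6,7]=4  [4,5,7,8]=4  [5,6,7,8]=12
  size 5 → [0,3,6,7,8]=30  [0,4,5,7,8]=10  [0,5,6,7,8]=30  [3,4,5,6,7]=10  [3,5,6,7,8]=30  [4,5,6,7,8]=20
  size 6 → [0,3,5,6,7,8]=90  [0,4,5,6,7,8]=60  [2,3,4,5,6,7]=10  [3,4,5,6,7,8]=60
  size 7 → [0,3,4,5,6,7,8]=210  [1,2,3,4,5,6,7]=10  [2,3,4,5,6,7,8]=70
  first=0(h) contributes 80
  first=1(k) contributes 280
|[w]| = 360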